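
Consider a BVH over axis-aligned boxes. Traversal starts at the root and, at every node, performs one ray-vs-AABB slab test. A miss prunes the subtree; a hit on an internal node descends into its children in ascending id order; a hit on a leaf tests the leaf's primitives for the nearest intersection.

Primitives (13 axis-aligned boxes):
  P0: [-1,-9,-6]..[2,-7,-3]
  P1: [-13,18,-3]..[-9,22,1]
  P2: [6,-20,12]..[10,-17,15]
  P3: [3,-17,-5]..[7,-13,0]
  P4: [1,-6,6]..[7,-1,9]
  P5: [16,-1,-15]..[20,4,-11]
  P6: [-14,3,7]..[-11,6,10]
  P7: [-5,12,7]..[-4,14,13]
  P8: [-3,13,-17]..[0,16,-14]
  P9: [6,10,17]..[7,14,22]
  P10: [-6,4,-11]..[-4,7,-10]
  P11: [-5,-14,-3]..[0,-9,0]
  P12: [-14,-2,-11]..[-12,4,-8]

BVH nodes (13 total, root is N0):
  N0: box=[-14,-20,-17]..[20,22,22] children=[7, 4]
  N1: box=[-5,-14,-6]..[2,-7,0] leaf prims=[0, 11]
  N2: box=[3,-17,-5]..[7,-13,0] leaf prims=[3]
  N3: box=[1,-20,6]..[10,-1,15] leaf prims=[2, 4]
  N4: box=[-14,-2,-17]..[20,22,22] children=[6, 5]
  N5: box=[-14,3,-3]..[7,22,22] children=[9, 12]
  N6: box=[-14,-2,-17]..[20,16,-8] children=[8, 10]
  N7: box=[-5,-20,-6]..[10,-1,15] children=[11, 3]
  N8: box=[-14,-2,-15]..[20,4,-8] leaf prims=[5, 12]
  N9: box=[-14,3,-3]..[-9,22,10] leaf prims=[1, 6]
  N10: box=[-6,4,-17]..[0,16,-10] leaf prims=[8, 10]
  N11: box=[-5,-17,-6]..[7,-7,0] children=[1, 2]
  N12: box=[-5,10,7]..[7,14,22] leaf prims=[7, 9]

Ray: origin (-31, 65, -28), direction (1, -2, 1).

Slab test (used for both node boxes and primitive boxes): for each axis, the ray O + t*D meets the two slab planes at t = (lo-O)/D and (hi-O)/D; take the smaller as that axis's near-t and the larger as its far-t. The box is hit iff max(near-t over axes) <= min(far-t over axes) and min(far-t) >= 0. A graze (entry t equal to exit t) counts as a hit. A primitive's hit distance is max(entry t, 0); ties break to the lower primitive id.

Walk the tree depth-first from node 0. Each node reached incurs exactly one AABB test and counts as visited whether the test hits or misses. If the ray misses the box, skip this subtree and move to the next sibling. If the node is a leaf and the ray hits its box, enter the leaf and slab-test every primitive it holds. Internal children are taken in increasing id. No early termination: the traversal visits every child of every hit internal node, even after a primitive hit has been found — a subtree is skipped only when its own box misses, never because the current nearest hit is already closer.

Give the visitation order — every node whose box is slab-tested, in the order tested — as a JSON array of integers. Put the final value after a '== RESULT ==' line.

Traverse from the root:
N0 x:[17,51] y:[43/2,85/2] z:[11,50] -> hit [43/2,85/2], descend [4, 7]
  N4 x:[17,51] y:[43/2,67/2] z:[11,50] -> hit [43/2,67/2], descend [5, 6]
    N5 x:[17,38] y:[43/2,31] z:[25,50] -> hit [25,31], descend [9, 12]
      N9 x:[17,22] y:[43/2,31] z:[25,38] -> miss, prune
      N12 x:[26,38] y:[51/2,55/2] z:[35,50] -> miss, prune
    N6 x:[17,51] y:[49/2,67/2] z:[11,20] -> miss, prune
  N7 x:[26,41] y:[33,85/2] z:[22,43] -> hit [33,41], descend [3, 11]
    N3 x:[32,41] y:[33,85/2] z:[34,43] -> hit [34,41] leaf, test {P2@t=41, P4@t=34}
    N11 x:[26,38] y:[36,41] z:[22,28] -> miss, prune

Visited [0, 4, 5, 9, 12, 6, 7, 3, 11]. Tests: 9 box, 1 leaf. Nearest: P4.

== RESULT ==
[0, 4, 5, 9, 12, 6, 7, 3, 11]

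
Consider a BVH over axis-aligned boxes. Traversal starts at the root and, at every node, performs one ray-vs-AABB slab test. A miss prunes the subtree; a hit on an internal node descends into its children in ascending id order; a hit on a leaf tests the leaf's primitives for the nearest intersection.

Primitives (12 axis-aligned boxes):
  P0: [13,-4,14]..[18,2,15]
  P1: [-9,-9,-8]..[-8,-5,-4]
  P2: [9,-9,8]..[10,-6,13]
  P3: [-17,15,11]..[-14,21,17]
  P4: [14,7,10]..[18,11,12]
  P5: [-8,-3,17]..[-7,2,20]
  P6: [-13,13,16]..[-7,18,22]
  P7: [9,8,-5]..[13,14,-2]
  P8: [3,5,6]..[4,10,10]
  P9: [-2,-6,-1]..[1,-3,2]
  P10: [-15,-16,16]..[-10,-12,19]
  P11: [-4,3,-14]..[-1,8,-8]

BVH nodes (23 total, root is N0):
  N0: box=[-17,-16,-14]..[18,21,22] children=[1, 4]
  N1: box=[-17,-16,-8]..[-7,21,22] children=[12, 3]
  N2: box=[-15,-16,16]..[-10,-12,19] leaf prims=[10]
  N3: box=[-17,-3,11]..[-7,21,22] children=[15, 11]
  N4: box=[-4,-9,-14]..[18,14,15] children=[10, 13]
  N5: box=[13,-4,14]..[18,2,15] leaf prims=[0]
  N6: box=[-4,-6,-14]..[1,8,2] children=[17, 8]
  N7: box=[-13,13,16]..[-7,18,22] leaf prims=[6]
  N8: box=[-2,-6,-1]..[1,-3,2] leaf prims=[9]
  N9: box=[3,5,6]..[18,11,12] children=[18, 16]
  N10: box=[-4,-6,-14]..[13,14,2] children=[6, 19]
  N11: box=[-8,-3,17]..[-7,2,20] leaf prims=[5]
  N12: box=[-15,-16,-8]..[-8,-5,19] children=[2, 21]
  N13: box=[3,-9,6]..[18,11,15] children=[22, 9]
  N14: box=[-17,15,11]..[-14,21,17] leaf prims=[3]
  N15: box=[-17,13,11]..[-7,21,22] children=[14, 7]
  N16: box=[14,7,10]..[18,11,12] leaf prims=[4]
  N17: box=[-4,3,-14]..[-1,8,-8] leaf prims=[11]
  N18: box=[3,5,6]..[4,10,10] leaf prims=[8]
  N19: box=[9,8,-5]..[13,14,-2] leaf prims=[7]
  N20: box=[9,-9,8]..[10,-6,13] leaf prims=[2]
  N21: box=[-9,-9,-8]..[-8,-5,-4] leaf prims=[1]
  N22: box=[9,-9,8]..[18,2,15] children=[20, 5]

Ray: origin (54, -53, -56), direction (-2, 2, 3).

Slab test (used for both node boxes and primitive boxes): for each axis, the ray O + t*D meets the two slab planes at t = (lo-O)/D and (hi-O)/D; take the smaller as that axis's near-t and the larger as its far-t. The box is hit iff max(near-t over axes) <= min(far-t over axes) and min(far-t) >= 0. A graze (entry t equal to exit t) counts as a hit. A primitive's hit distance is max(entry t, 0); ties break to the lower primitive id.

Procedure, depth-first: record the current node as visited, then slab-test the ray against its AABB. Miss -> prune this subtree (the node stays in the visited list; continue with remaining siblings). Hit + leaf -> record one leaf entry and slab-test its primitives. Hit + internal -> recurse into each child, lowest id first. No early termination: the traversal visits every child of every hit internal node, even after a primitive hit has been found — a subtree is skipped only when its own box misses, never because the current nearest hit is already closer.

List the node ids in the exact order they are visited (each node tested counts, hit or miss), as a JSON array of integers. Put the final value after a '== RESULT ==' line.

Walk:
N0 x:[18,71/2] y:[37/2,37] z:[14,26] -> hit [37/2,26], descend [1, 4]
  N1 x:[61/2,71/2] y:[37/2,37] z:[16,26] -> miss, prune
  N4 x:[18,29] y:[22,67/2] z:[14,71/3] -> hit [22,71/3], descend [10, 13]
    N10 x:[41/2,29] y:[47/2,67/2] z:[14,58/3] -> miss, prune
    N13 x:[18,51/2] y:[22,32] z:[62/3,71/3] -> hit [22,71/3], descend [9, 22]
      N9 x:[18,51/2] y:[29,32] z:[62/3,68/3] -> miss, prune
      N22 x:[18,45/2] y:[22,55/2] z:[64/3,71/3] -> hit [22,45/2], descend [5, 20]
        N5 x:[18,41/2] y:[49/2,55/2] z:[70/3,71/3] -> miss, prune
        N20 x:[22,45/2] y:[22,47/2] z:[64/3,23] -> hit [22,45/2] leaf, test {P2@t=22}

Summary -> nodes [0, 1, 4, 10, 13, 9, 22, 5, 20]; box-tests=9; leaf-entries=1; first=P2

== RESULT ==
[0, 1, 4, 10, 13, 9, 22, 5, 20]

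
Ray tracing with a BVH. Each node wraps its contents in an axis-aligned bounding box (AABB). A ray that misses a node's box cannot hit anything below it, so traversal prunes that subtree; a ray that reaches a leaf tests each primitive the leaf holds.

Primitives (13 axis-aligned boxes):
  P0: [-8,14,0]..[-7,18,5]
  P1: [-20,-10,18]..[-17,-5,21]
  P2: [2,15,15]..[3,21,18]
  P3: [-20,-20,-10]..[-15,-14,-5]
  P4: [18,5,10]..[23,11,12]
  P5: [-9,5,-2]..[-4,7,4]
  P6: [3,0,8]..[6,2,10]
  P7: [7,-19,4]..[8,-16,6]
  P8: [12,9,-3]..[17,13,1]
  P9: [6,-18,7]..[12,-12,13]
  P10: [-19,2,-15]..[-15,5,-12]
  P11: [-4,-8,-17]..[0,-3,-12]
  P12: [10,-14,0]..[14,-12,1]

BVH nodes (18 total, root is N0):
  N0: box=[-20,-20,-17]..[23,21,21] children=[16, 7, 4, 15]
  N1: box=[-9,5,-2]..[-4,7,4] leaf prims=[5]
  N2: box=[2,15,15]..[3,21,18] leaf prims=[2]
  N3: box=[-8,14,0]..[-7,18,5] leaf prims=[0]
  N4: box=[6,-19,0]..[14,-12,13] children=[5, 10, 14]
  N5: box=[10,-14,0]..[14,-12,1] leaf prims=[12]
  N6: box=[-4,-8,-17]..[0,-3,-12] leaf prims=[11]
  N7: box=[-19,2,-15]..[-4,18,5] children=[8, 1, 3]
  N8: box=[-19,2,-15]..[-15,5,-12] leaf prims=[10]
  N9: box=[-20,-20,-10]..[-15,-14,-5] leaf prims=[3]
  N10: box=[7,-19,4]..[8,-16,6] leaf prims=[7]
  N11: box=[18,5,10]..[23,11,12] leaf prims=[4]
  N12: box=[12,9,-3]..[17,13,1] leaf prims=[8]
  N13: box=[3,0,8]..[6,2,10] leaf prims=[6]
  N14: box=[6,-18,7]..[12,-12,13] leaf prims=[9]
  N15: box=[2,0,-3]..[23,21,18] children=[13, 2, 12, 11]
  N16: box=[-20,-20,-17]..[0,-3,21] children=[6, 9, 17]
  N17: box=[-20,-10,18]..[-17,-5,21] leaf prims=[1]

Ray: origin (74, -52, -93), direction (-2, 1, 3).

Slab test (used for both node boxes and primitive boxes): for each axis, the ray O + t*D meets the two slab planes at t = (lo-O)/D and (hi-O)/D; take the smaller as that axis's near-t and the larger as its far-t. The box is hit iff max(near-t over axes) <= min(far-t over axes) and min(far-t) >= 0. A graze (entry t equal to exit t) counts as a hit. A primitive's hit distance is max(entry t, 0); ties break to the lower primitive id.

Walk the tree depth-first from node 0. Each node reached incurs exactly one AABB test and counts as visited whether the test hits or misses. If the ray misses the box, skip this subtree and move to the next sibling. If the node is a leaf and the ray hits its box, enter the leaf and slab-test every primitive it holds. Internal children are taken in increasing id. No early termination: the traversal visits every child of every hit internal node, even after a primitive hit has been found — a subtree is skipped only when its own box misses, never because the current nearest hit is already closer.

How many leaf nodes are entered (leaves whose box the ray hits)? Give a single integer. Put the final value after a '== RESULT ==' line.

Walk:
N0 x:[51/2,47] y:[32,73] z:[76/3,38] -> hit [32,38], descend [4, 7, 15, 16]
  N4 x:[30,34] y:[33,40] z:[31,106/3] -> hit [33,34], descend [5, 10, 14]
    N5 x:[30,32] y:[38,40] z:[31,94/3] -> miss, prune
    N10 x:[33,67/2] y:[33,36] z:[97/3,33] -> hit [33,33] leaf, test {P7@t=33}
    N14 x:[31,34] y:[34,40] z:[100/3,106/3] -> hit [34,34] leaf, test {P9@t=34}
  N7 x:[39,93/2] y:[54,70] z:[26,98/3] -> miss, prune
  N15 x:[51/2,36] y:[52,73] z:[30,37] -> miss, prune
  N16 x:[37,47] y:[32,49] z:[76/3,38] -> hit [37,38], descend [6, 9, 17]
    N6 x:[37,39] y:[44,49] z:[76/3,27] -> miss, prune
    N9 x:[89/2,47] y:[32,38] z:[83/3,88/3] -> miss, prune
    N17 x:[91/2,47] y:[42,47] z:[37,38] -> miss, prune

order=[0, 4, 5, 10, 14, 7, 15, 16, 6, 9, 17]  |boxes|=11  |leaves|=2  hit=P7

== RESULT ==
2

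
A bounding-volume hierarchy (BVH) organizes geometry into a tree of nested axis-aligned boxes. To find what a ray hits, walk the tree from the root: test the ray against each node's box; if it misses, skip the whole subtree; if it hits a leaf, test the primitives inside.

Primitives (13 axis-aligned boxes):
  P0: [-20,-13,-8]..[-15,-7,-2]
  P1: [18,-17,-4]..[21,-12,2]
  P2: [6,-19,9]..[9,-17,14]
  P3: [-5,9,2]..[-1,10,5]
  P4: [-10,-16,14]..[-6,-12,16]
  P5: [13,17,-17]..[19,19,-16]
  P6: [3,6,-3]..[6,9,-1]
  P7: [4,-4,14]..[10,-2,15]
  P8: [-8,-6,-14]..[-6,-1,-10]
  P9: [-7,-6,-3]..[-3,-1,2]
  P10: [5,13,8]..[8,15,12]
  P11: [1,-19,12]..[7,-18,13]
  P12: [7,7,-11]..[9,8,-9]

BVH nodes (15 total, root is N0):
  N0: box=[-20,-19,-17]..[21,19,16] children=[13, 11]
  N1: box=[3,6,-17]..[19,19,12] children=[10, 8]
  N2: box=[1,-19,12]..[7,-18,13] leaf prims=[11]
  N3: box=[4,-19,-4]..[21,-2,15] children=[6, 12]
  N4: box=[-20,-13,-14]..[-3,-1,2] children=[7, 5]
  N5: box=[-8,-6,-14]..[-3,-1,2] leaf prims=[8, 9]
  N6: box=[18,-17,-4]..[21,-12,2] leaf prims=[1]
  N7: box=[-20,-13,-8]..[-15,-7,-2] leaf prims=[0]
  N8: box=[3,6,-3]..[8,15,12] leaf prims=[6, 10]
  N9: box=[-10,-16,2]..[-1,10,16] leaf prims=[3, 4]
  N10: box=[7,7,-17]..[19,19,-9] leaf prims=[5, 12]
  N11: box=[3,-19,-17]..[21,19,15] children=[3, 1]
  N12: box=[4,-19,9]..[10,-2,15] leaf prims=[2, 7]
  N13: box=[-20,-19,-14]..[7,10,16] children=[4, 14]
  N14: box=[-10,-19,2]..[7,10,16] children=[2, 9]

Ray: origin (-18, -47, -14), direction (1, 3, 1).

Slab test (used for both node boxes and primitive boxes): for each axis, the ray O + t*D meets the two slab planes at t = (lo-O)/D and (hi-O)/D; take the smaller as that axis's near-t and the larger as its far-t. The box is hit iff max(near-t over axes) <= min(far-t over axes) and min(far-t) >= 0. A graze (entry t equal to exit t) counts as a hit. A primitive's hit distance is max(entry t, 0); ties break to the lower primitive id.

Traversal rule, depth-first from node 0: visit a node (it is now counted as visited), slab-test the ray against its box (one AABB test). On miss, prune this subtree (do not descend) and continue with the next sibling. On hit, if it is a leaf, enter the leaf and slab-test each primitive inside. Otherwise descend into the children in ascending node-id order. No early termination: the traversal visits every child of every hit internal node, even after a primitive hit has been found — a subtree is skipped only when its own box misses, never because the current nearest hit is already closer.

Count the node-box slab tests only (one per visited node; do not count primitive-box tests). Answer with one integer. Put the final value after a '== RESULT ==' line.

Walk:
N0 x:[-2,39] y:[28/3,22] z:[-3,30] -> hit [28/3,22], descend [11, 13]
  N11 x:[21,39] y:[28/3,22] z:[-3,29] -> hit [21,22], descend [1, 3]
    N1 x:[21,37] y:[53/3,22] z:[-3,26] -> hit [21,22], descend [8, 10]
      N8 x:[21,26] y:[53/3,62/3] z:[11,26] -> miss, prune
      N10 x:[25,37] y:[18,22] z:[-3,5] -> miss, prune
    N3 x:[22,39] y:[28/3,15] z:[10,29] -> miss, prune
  N13 x:[-2,25] y:[28/3,19] z:[0,30] -> hit [28/3,19], descend [4, 14]
    N4 x:[-2,15] y:[34/3,46/3] z:[0,16] -> hit [34/3,15], descend [5, 7]
      N5 x:[10,15] y:[41/3,46/3] z:[0,16] -> hit [41/3,15] leaf, test {P8(miss), P9@t=41/3}
      N7 x:[-2,3] y:[34/3,40/3] z:[6,12] -> miss, prune
    N14 x:[8,25] y:[28/3,19] z:[16,30] -> hit [16,19], descend [2, 9]
      N2 x:[19,25] y:[28/3,29/3] z:[26,27] -> miss, prune
      N9 x:[8,17] y:[31/3,19] z:[16,30] -> hit [16,17] leaf, test {P3(miss), P4(miss)}

Summary -> nodes [0, 11, 1, 8, 10, 3, 13, 4, 5, 7, 14, 2, 9]; box-tests=13; leaf-entries=2; first=P9

== RESULT ==
13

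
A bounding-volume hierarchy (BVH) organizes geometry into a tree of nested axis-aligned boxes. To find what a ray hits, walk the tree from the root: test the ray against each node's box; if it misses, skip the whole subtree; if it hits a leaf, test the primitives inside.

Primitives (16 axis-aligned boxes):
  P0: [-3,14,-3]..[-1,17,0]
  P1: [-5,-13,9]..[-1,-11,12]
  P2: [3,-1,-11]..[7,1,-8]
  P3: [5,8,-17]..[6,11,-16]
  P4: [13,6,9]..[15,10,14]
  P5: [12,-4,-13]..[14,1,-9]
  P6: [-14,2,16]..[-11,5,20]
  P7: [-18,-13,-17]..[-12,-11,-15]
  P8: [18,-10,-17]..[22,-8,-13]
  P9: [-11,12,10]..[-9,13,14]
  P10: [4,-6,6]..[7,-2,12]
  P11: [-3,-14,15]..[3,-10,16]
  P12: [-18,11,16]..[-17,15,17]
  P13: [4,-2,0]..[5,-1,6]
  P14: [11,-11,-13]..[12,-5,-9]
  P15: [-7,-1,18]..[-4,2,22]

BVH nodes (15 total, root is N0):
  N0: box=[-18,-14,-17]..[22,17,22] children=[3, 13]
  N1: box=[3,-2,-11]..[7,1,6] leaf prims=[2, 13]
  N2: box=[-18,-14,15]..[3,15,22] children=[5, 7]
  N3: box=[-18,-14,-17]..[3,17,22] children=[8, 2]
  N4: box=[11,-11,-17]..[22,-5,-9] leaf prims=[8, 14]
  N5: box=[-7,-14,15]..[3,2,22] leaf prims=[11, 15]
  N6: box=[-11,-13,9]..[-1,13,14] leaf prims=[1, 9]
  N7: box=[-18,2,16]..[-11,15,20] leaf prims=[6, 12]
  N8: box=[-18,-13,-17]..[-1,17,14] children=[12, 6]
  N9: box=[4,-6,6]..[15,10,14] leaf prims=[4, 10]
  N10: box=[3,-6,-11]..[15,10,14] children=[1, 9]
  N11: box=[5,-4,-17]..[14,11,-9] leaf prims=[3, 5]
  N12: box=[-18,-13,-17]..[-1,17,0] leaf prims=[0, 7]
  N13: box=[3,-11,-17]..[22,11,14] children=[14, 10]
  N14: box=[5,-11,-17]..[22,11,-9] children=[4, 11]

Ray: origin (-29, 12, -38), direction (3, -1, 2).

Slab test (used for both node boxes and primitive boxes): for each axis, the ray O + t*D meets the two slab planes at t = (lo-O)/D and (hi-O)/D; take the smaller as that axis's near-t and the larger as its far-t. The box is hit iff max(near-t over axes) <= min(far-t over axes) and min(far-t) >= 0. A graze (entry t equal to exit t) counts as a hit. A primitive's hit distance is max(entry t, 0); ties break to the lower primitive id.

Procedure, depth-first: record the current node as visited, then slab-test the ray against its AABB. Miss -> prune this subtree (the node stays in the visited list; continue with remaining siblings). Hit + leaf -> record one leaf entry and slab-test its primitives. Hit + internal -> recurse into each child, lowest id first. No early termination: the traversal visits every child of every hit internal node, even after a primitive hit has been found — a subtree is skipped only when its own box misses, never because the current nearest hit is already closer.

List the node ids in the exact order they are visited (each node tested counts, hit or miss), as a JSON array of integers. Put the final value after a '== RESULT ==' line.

Trace the traversal:
N0 x:[11/3,17] y:[-5,26] z:[21/2,30] -> hit [21/2,17], descend [3, 13]
  N3 x:[11/3,32/3] y:[-5,26] z:[21/2,30] -> hit [21/2,32/3], descend [2, 8]
    N2 x:[11/3,32/3] y:[-3,26] z:[53/2,30] -> miss, prune
    N8 x:[11/3,28/3] y:[-5,25] z:[21/2,26] -> miss, prune
  N13 x:[32/3,17] y:[1,23] z:[21/2,26] -> hit [32/3,17], descend [10, 14]
    N10 x:[32/3,44/3] y:[2,18] z:[27/2,26] -> hit [27/2,44/3], descend [1, 9]
      N1 x:[32/3,12] y:[11,14] z:[27/2,22] -> miss, prune
      N9 x:[11,44/3] y:[2,18] z:[22,26] -> miss, prune
    N14 x:[34/3,17] y:[1,23] z:[21/2,29/2] -> hit [34/3,29/2], descend [4, 11]
      N4 x:[40/3,17] y:[17,23] z:[21/2,29/2] -> miss, prune
      N11 x:[34/3,43/3] y:[1,16] z:[21/2,29/2] -> hit [34/3,43/3] leaf, test {P3(miss), P5@t=41/3}

11 AABB tests over nodes [0, 3, 2, 8, 13, 10, 1, 9, 14, 4, 11]; 1 leaf entered; closest P5.

== RESULT ==
[0, 3, 2, 8, 13, 10, 1, 9, 14, 4, 11]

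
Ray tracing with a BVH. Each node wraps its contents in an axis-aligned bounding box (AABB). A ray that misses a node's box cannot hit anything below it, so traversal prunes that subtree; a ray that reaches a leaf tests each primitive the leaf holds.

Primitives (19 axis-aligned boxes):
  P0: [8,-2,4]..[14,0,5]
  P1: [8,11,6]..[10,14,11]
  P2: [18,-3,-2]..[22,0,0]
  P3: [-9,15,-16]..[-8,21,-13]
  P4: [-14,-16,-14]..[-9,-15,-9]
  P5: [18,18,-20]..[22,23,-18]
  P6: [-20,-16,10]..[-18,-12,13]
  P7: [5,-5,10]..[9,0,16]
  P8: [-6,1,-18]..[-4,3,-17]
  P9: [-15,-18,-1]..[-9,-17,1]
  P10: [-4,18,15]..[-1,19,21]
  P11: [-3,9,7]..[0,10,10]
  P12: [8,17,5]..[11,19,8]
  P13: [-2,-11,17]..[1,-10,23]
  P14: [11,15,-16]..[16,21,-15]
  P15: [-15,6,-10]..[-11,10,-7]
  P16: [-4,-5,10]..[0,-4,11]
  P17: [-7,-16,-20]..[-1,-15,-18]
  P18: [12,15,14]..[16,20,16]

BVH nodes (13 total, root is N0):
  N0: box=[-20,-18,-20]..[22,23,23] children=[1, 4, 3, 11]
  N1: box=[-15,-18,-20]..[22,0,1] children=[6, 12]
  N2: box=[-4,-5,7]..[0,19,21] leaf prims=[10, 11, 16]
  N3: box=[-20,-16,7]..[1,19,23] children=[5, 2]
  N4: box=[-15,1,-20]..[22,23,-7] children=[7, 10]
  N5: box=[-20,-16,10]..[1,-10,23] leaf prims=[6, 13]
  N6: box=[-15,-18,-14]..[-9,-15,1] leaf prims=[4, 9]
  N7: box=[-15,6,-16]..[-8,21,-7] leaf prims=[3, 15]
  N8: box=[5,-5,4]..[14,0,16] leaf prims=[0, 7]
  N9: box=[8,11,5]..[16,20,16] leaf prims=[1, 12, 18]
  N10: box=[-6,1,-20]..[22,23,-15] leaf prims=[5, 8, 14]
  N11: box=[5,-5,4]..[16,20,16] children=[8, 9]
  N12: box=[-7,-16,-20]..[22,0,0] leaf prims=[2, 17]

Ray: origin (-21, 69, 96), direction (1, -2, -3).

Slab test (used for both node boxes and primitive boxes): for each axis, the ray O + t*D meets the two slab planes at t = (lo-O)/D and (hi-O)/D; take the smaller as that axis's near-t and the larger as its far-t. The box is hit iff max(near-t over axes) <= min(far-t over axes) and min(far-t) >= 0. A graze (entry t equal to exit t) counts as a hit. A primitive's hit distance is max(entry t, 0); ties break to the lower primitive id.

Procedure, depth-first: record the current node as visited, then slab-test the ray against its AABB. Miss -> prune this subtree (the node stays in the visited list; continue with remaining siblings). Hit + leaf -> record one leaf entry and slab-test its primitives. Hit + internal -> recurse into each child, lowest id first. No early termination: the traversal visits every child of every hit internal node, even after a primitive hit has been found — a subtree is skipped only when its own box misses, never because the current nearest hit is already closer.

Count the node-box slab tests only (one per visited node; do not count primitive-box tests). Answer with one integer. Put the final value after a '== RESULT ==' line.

Walk:
N0 x:[1,43] y:[23,87/2] z:[73/3,116/3] -> hit [73/3,116/3], descend [1, 3, 4, 11]
  N1 x:[6,43] y:[69/2,87/2] z:[95/3,116/3] -> hit [69/2,116/3], descend [6, 12]
    N6 x:[6,12] y:[42,87/2] z:[95/3,110/3] -> miss, prune
    N12 x:[14,43] y:[69/2,85/2] z:[32,116/3] -> hit [69/2,116/3] leaf, test {P2(miss), P17(miss)}
  N3 x:[1,22] y:[25,85/2] z:[73/3,89/3] -> miss, prune
  N4 x:[6,43] y:[23,34] z:[103/3,116/3] -> miss, prune
  N11 x:[26,37] y:[49/2,37] z:[80/3,92/3] -> hit [80/3,92/3], descend [8, 9]
    N8 x:[26,35] y:[69/2,37] z:[80/3,92/3] -> miss, prune
    N9 x:[29,37] y:[49/2,29] z:[80/3,91/3] -> hit [29,29] leaf, test {P1@t=29, P12(miss), P18(miss)}

order=[0, 1, 6, 12, 3, 4, 11, 8, 9]  |boxes|=9  |leaves|=2  hit=P1

== RESULT ==
9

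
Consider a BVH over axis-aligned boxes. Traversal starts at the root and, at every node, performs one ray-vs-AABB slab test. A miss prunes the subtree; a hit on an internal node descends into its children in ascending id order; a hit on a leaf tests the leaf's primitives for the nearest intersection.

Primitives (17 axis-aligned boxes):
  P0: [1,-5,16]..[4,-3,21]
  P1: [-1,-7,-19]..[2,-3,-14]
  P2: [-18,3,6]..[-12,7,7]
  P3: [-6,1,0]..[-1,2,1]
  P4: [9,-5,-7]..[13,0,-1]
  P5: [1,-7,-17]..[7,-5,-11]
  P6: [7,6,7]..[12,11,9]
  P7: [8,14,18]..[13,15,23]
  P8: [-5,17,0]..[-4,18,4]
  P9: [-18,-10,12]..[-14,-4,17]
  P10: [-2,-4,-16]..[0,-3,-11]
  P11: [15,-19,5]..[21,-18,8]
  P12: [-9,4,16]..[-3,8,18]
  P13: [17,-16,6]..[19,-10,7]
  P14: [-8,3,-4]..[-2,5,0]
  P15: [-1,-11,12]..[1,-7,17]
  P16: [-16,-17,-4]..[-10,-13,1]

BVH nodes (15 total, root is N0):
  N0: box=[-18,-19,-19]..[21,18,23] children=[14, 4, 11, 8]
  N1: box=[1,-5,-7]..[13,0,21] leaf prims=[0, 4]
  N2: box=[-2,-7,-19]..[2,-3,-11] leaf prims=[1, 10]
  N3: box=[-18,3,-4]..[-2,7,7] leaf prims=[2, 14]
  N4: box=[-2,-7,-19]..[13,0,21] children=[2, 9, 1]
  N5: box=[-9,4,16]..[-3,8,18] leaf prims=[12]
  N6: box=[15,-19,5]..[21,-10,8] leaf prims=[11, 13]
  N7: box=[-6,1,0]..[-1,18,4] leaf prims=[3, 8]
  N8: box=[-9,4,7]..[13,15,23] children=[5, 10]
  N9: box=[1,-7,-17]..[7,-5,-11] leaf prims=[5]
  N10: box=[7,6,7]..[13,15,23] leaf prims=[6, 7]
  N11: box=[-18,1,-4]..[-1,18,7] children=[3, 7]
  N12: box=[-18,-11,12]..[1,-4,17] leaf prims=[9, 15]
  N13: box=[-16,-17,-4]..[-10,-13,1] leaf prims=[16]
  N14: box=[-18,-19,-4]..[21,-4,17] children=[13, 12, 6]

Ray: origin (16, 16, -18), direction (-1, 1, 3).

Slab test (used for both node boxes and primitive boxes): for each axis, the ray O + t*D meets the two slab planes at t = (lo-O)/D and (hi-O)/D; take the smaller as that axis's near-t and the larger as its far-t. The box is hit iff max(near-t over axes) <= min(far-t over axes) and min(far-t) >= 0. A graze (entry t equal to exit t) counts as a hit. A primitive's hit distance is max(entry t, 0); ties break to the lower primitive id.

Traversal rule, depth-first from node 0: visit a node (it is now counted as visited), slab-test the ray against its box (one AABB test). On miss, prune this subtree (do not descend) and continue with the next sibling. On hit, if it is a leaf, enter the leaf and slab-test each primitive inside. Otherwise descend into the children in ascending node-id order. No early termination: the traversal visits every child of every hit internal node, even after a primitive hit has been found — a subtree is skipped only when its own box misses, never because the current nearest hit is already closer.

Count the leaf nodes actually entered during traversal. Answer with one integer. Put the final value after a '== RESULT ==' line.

Traverse from the root:
N0 x:[-5,34] y:[-35,2] z:[-1/3,41/3] -> hit [-1/3,2], descend [4, 8, 11, 14]
  N4 x:[3,18] y:[-23,-16] z:[-1/3,13] -> miss, prune
  N8 x:[3,25] y:[-12,-1] z:[25/3,41/3] -> miss, prune
  N11 x:[17,34] y:[-15,2] z:[14/3,25/3] -> miss, prune
  N14 x:[-5,34] y:[-35,-20] z:[14/3,35/3] -> miss, prune

Visited [0, 4, 8, 11, 14]. Tests: 5 box, 0 leaf. Nearest: miss.

== RESULT ==
0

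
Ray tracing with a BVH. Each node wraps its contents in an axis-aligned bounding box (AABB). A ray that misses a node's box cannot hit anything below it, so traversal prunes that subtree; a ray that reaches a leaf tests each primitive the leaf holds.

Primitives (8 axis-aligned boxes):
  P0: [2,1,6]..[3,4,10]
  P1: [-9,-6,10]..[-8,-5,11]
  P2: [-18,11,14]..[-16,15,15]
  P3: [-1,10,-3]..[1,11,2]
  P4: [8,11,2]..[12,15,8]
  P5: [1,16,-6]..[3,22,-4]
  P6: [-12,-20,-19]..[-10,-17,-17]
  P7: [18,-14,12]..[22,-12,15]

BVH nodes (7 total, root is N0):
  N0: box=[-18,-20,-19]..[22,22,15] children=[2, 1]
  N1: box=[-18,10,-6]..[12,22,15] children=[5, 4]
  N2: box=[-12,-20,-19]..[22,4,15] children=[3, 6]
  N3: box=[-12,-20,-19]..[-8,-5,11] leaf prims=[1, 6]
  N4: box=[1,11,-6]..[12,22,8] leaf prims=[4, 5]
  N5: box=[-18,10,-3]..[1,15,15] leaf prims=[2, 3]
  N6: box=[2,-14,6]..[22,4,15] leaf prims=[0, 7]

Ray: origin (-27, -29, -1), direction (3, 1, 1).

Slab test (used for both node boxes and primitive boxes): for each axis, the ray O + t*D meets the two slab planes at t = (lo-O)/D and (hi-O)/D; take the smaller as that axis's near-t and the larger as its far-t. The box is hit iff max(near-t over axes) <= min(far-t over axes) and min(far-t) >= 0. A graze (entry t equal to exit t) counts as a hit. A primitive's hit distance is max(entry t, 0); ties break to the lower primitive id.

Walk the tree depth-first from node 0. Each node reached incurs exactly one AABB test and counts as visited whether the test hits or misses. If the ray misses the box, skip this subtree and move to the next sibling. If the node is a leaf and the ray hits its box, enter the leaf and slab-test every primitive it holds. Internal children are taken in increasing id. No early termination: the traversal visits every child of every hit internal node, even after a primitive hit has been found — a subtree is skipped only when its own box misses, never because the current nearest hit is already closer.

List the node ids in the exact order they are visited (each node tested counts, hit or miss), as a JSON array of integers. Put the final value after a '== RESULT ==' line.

Traverse from the root:
N0 x:[3,49/3] y:[9,51] z:[-18,16] -> hit [9,16], descend [1, 2]
  N1 x:[3,13] y:[39,51] z:[-5,16] -> miss, prune
  N2 x:[5,49/3] y:[9,33] z:[-18,16] -> hit [9,16], descend [3, 6]
    N3 x:[5,19/3] y:[9,24] z:[-18,12] -> miss, prune
    N6 x:[29/3,49/3] y:[15,33] z:[7,16] -> hit [15,16] leaf, test {P0(miss), P7@t=15}

5 AABB tests over nodes [0, 1, 2, 3, 6]; 1 leaf entered; closest P7.

== RESULT ==
[0, 1, 2, 3, 6]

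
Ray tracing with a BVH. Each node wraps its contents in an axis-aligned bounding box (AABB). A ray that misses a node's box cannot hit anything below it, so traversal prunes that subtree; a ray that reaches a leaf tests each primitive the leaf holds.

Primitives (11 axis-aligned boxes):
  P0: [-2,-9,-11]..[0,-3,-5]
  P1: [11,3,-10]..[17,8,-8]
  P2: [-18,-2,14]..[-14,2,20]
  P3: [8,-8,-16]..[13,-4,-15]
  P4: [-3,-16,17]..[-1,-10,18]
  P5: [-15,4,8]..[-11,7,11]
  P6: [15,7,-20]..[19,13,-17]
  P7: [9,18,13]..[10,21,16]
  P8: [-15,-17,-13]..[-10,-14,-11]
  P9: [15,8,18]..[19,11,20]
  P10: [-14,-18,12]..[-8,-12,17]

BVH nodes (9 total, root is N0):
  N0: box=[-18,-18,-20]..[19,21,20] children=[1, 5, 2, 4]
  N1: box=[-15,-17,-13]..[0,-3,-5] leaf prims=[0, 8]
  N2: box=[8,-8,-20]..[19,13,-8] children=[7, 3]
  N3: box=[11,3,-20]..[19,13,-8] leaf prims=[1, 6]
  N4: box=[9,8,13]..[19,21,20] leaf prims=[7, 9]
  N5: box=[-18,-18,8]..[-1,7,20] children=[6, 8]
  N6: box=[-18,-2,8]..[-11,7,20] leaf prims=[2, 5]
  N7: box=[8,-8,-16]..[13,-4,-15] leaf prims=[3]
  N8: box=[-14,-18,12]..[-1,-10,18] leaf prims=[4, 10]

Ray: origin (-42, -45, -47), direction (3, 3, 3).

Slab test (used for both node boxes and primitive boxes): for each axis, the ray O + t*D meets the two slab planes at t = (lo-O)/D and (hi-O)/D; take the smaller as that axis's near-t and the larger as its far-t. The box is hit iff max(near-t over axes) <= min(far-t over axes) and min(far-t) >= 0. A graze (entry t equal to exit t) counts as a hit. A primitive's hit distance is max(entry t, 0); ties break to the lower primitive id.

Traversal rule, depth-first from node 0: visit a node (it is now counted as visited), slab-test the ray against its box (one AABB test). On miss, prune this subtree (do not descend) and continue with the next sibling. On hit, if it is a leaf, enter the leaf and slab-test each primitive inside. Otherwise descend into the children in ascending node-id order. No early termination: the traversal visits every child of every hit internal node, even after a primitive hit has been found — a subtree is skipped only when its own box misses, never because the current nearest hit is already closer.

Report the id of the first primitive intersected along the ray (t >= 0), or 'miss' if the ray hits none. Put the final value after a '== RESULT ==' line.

Walk:
N0 x:[8,61/3] y:[9,22] z:[9,67/3] -> hit [9,61/3], descend [1, 2, 4, 5]
  N1 x:[9,14] y:[28/3,14] z:[34/3,14] -> hit [34/3,14] leaf, test {P0@t=40/3, P8(miss)}
  N2 x:[50/3,61/3] y:[37/3,58/3] z:[9,13] -> miss, prune
  N4 x:[17,61/3] y:[53/3,22] z:[20,67/3] -> hit [20,61/3] leaf, test {P7(miss), P9(miss)}
  N5 x:[8,41/3] y:[9,52/3] z:[55/3,67/3] -> miss, prune

5 AABB tests over nodes [0, 1, 2, 4, 5]; 2 leaves entered; closest P0.

== RESULT ==
0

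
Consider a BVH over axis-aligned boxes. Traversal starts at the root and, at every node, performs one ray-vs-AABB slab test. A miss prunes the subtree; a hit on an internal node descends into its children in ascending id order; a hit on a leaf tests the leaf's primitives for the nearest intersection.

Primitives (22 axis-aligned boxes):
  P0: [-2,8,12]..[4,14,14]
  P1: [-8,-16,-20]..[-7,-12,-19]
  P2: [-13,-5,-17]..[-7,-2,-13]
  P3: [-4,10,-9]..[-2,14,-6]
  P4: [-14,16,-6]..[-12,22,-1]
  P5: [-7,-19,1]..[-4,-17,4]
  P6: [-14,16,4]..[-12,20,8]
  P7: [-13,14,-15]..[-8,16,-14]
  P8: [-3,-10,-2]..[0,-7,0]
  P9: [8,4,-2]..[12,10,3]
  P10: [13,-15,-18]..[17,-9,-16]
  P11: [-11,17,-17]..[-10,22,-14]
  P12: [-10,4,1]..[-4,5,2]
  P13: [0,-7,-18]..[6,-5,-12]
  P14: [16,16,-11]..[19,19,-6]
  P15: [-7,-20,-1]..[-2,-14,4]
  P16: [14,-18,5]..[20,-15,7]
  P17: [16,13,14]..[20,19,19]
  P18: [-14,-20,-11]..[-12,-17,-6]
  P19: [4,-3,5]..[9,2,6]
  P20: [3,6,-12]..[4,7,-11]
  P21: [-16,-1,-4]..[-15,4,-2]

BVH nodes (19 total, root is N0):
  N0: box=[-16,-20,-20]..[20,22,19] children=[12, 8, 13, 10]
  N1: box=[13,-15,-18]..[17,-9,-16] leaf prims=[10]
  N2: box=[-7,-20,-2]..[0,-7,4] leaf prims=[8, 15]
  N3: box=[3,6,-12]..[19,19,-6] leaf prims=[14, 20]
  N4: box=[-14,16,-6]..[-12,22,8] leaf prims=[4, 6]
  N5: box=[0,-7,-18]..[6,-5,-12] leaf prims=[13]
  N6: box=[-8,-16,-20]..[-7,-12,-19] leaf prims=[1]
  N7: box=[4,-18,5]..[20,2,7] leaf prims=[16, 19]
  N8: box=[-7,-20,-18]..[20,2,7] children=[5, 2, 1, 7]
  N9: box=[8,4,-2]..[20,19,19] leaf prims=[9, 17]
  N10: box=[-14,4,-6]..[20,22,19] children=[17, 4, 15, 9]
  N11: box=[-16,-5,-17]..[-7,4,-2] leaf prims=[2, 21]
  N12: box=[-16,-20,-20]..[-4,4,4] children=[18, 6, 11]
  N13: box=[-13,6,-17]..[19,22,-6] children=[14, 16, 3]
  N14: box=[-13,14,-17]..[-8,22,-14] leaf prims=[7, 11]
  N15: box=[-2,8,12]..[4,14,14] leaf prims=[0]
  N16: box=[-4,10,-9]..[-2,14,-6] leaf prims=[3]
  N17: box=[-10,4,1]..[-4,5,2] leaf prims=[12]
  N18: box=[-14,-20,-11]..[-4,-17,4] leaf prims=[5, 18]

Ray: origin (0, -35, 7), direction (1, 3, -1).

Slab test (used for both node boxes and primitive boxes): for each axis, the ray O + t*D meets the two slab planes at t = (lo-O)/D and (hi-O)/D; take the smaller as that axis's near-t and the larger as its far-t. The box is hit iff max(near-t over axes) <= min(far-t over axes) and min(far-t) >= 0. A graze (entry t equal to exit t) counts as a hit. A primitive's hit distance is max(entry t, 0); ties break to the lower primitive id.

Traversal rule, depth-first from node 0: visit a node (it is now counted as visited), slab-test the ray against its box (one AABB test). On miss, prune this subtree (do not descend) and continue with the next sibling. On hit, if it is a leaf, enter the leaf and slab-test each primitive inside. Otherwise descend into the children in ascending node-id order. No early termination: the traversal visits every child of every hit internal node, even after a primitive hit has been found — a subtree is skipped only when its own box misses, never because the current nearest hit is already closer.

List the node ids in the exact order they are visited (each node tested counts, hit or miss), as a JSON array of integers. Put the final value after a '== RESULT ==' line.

Walk:
N0 x:[-16,20] y:[5,19] z:[-12,27] -> hit [5,19], descend [8, 10, 12, 13]
  N8 x:[-7,20] y:[5,37/3] z:[0,25] -> hit [5,37/3], descend [1, 2, 5, 7]
    N1 x:[13,17] y:[20/3,26/3] z:[23,25] -> miss, prune
    N2 x:[-7,0] y:[5,28/3] z:[3,9] -> miss, prune
    N5 x:[0,6] y:[28/3,10] z:[19,25] -> miss, prune
    N7 x:[4,20] y:[17/3,37/3] z:[0,2] -> miss, prune
  N10 x:[-14,20] y:[13,19] z:[-12,13] -> hit [13,13], descend [4, 9, 15, 17]
    N4 x:[-14,-12] y:[17,19] z:[-1,13] -> miss, prune
    N9 x:[8,20] y:[13,18] z:[-12,9] -> miss, prune
    N15 x:[-2,4] y:[43/3,49/3] z:[-7,-5] -> miss, prune
    N17 x:[-10,-4] y:[13,40/3] z:[5,6] -> miss, prune
  N12 x:[-16,-4] y:[5,13] z:[3,27] -> miss, prune
  N13 x:[-13,19] y:[41/3,19] z:[13,24] -> hit [41/3,19], descend [3, 14, 16]
    N3 x:[3,19] y:[41/3,18] z:[13,19] -> hit [41/3,18] leaf, test {P14@t=17, P20(miss)}
    N14 x:[-13,-8] y:[49/3,19] z:[21,24] -> miss, prune
    N16 x:[-4,-2] y:[15,49/3] z:[13,16] -> miss, prune

16 AABB tests over nodes [0, 8, 1, 2, 5, 7, 10, 4, 9, 15, 17, 12, 13, 3, 14, 16]; 1 leaf entered; closest P14.

== RESULT ==
[0, 8, 1, 2, 5, 7, 10, 4, 9, 15, 17, 12, 13, 3, 14, 16]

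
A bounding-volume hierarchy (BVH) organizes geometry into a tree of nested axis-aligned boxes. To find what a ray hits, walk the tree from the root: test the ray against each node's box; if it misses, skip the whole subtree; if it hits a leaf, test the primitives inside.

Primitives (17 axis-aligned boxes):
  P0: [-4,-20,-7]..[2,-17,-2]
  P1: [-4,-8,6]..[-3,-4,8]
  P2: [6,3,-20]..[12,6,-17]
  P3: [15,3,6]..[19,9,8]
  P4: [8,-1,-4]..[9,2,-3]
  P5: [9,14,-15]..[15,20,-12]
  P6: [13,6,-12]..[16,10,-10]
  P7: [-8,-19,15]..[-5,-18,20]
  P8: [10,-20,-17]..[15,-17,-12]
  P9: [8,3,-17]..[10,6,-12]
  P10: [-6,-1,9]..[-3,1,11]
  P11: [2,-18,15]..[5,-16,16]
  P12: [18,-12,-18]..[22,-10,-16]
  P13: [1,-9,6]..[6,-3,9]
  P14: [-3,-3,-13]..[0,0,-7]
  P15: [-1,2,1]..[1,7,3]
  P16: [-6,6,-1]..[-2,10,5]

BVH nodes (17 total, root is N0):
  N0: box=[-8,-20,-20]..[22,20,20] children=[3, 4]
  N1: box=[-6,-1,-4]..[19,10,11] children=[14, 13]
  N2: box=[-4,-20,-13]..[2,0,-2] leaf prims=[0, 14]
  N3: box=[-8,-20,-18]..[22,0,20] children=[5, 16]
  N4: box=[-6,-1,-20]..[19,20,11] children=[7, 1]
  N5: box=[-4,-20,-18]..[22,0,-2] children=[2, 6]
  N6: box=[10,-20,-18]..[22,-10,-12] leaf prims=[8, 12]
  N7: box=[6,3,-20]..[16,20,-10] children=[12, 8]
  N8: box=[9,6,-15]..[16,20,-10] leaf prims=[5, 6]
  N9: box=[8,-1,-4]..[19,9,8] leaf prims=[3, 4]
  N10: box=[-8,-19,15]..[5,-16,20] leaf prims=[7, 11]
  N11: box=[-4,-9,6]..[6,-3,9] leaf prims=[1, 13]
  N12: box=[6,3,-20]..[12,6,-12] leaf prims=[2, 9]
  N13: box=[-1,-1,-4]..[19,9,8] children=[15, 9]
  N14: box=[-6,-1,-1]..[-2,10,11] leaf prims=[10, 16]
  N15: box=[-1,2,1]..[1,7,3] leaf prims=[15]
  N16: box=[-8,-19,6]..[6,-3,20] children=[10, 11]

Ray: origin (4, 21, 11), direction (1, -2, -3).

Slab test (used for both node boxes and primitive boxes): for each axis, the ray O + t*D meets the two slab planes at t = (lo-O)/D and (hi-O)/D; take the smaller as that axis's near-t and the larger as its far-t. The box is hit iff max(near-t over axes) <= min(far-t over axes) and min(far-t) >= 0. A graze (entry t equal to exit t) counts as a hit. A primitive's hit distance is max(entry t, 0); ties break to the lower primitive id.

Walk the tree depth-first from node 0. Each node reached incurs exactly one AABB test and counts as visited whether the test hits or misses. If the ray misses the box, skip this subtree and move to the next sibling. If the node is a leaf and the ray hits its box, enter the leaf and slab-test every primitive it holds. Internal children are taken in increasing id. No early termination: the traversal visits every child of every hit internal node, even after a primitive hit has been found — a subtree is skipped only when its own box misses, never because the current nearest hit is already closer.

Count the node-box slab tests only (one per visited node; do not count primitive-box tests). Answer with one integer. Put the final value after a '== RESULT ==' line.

Trace the traversal:
N0 x:[-12,18] y:[1/2,41/2] z:[-3,31/3] -> hit [1/2,31/3], descend [3, 4]
  N3 x:[-12,18] y:[21/2,41/2] z:[-3,29/3] -> miss, prune
  N4 x:[-10,15] y:[1/2,11] z:[0,31/3] -> hit [1/2,31/3], descend [1, 7]
    N1 x:[-10,15] y:[11/2,11] z:[0,5] -> miss, prune
    N7 x:[2,12] y:[1/2,9] z:[7,31/3] -> hit [7,9], descend [8, 12]
      N8 x:[5,12] y:[1/2,15/2] z:[7,26/3] -> hit [7,15/2] leaf, test {P5(miss), P6(miss)}
      N12 x:[2,8] y:[15/2,9] z:[23/3,31/3] -> hit [23/3,8] leaf, test {P2(miss), P9(miss)}

7 AABB tests over nodes [0, 3, 4, 1, 7, 8, 12]; 2 leaves entered; closest miss.

== RESULT ==
7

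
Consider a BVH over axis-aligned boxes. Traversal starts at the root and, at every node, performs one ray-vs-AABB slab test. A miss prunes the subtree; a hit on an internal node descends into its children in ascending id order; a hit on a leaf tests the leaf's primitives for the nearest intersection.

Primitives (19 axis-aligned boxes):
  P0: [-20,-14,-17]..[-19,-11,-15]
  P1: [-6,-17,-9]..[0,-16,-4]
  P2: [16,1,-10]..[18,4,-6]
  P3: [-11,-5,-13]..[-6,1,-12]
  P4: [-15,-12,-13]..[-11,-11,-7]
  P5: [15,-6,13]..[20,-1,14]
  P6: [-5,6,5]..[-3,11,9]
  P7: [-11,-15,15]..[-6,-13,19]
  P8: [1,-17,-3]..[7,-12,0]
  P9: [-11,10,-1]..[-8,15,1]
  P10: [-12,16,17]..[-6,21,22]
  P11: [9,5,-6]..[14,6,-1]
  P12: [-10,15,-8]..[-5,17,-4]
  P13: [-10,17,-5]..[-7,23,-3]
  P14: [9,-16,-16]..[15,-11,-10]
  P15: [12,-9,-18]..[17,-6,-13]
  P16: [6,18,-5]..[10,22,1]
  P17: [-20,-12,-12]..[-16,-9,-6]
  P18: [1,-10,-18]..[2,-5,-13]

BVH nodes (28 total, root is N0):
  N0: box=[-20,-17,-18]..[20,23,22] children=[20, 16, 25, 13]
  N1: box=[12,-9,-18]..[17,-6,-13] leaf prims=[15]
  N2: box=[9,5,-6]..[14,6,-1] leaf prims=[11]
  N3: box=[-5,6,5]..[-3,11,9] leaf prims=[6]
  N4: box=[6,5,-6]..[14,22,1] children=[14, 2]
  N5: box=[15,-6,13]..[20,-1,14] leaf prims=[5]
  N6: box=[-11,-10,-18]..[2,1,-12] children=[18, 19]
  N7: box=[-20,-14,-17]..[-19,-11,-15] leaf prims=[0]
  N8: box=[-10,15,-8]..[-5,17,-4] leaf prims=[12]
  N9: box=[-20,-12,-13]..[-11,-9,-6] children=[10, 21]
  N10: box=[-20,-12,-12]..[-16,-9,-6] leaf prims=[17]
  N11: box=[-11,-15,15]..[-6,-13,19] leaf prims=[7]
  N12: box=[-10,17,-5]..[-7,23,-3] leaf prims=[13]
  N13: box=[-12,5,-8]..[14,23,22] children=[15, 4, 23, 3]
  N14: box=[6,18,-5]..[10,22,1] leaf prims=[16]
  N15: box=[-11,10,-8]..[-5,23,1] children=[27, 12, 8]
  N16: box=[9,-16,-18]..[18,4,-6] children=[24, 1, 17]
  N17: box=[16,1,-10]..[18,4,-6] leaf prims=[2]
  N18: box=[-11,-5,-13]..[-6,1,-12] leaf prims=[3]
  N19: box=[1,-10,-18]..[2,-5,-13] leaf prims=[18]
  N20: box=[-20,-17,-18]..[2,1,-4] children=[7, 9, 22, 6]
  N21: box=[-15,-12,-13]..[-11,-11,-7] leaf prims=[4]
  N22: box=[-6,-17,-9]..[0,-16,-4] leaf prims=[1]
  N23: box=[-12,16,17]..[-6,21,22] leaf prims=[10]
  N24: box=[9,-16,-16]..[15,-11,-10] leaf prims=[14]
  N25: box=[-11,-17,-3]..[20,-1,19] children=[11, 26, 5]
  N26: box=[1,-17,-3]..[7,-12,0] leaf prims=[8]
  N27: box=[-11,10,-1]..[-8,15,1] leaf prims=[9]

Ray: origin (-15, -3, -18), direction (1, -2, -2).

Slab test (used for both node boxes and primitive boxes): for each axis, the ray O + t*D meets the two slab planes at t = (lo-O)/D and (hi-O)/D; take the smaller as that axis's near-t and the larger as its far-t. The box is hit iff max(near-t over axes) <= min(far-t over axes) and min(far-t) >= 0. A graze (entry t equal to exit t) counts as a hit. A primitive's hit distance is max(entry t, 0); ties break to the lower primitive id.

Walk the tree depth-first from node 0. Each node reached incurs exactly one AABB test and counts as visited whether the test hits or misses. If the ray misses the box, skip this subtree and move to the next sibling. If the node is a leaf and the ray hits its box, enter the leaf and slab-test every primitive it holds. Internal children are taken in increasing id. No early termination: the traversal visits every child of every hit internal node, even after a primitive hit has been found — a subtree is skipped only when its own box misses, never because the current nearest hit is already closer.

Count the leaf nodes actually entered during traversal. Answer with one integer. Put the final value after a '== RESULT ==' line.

Traverse from the root:
N0 x:[-5,35] y:[-13,7] z:[-20,0] -> hit [-5,0], descend [13, 16, 20, 25]
  N13 x:[3,29] y:[-13,-4] z:[-20,-5] -> miss, prune
  N16 x:[24,33] y:[-7/2,13/2] z:[-6,0] -> miss, prune
  N20 x:[-5,17] y:[-2,7] z:[-7,0] -> hit [-2,0], descend [6, 7, 9, 22]
    N6 x:[4,17] y:[-2,7/2] z:[-3,0] -> miss, prune
    N7 x:[-5,-4] y:[4,11/2] z:[-3/2,-1/2] -> miss, prune
    N9 x:[-5,4] y:[3,9/2] z:[-6,-5/2] -> miss, prune
    N22 x:[9,15] y:[13/2,7] z:[-7,-9/2] -> miss, prune
  N25 x:[4,35] y:[-1,7] z:[-37/2,-15/2] -> miss, prune

9 AABB tests over nodes [0, 13, 16, 20, 6, 7, 9, 22, 25]; 0 leaves entered; closest miss.

== RESULT ==
0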